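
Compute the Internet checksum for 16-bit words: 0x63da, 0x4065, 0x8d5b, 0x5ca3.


Sum all words (with carry folding):
+ 0x63da = 0x63da
+ 0x4065 = 0xa43f
+ 0x8d5b = 0x319b
+ 0x5ca3 = 0x8e3e
One's complement: ~0x8e3e
Checksum = 0x71c1


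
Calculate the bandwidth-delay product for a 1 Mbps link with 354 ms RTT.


BDP = bandwidth * RTT
= 1 Mbps * 354 ms
= 1 * 1e6 * 354 / 1000 bits
= 354000 bits
= 44250 bytes
= 43.2129 KB
BDP = 354000 bits (44250 bytes)


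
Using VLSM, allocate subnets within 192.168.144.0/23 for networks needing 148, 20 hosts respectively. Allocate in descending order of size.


148 hosts -> /24 (254 usable): 192.168.144.0/24
20 hosts -> /27 (30 usable): 192.168.145.0/27
Allocation: 192.168.144.0/24 (148 hosts, 254 usable); 192.168.145.0/27 (20 hosts, 30 usable)


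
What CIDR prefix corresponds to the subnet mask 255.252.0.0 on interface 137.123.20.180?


Binary: 11111111.11111100.00000000.00000000
Count leading 1s
Prefix: /14


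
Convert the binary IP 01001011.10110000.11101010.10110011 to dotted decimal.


01001011 = 75
10110000 = 176
11101010 = 234
10110011 = 179
IP: 75.176.234.179


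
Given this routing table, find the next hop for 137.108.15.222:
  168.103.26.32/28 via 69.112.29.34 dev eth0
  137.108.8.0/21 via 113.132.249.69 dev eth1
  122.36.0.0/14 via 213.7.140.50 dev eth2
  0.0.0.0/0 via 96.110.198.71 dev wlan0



Longest prefix match for 137.108.15.222:
  /28 168.103.26.32: no
  /21 137.108.8.0: MATCH
  /14 122.36.0.0: no
  /0 0.0.0.0: MATCH
Selected: next-hop 113.132.249.69 via eth1 (matched /21)


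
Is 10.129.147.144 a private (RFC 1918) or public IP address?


RFC 1918 private ranges:
  10.0.0.0/8 (10.0.0.0 - 10.255.255.255)
  172.16.0.0/12 (172.16.0.0 - 172.31.255.255)
  192.168.0.0/16 (192.168.0.0 - 192.168.255.255)
Private (in 10.0.0.0/8)


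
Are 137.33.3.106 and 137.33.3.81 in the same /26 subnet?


Mask: 255.255.255.192
137.33.3.106 AND mask = 137.33.3.64
137.33.3.81 AND mask = 137.33.3.64
Yes, same subnet (137.33.3.64)


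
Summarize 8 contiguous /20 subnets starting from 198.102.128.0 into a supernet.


Original prefix: /20
Number of subnets: 8 = 2^3
New prefix = 20 - 3 = 17
Supernet: 198.102.128.0/17


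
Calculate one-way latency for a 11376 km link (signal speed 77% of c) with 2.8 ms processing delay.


Speed = 0.77 * 3e5 km/s = 231000 km/s
Propagation delay = 11376 / 231000 = 0.0492 s = 49.2468 ms
Processing delay = 2.8 ms
Total one-way latency = 52.0468 ms


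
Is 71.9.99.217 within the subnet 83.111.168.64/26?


Subnet network: 83.111.168.64
Test IP AND mask: 71.9.99.192
No, 71.9.99.217 is not in 83.111.168.64/26


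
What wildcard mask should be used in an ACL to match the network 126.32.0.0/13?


Subnet mask: 255.248.0.0
Wildcard = 255.255.255.255 - subnet mask
255 - 255 = 0
255 - 248 = 7
255 - 0 = 255
255 - 0 = 255
Wildcard: 0.7.255.255


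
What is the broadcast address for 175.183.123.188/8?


Network: 175.0.0.0/8
Host bits = 24
Set all host bits to 1:
Broadcast: 175.255.255.255


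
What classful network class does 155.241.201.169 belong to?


First octet: 155
Binary: 10011011
10xxxxxx -> Class B (128-191)
Class B, default mask 255.255.0.0 (/16)


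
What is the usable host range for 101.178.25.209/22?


Network: 101.178.24.0
Broadcast: 101.178.27.255
First usable = network + 1
Last usable = broadcast - 1
Range: 101.178.24.1 to 101.178.27.254


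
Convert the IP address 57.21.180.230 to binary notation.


57 = 00111001
21 = 00010101
180 = 10110100
230 = 11100110
Binary: 00111001.00010101.10110100.11100110


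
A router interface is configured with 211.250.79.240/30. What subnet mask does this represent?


/30 means 30 network bits, 2 host bits
Binary: 11111111111111111111111111111100
Mask: 255.255.255.252


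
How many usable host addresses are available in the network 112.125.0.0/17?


Host bits = 32 - 17 = 15
Total addresses = 2^15 = 32768
Usable = total - 2 (network and broadcast)
Usable hosts: 32766


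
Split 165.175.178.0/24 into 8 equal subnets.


New prefix = 24 + 3 = 27
Each subnet has 32 addresses
  165.175.178.0/27
  165.175.178.32/27
  165.175.178.64/27
  165.175.178.96/27
  165.175.178.128/27
  165.175.178.160/27
  165.175.178.192/27
  165.175.178.224/27
Subnets: 165.175.178.0/27, 165.175.178.32/27, 165.175.178.64/27, 165.175.178.96/27, 165.175.178.128/27, 165.175.178.160/27, 165.175.178.192/27, 165.175.178.224/27


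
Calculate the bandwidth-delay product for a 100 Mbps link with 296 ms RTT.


BDP = bandwidth * RTT
= 100 Mbps * 296 ms
= 100 * 1e6 * 296 / 1000 bits
= 29600000 bits
= 3700000 bytes
= 3613.2812 KB
BDP = 29600000 bits (3700000 bytes)


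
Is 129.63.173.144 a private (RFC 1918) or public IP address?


RFC 1918 private ranges:
  10.0.0.0/8 (10.0.0.0 - 10.255.255.255)
  172.16.0.0/12 (172.16.0.0 - 172.31.255.255)
  192.168.0.0/16 (192.168.0.0 - 192.168.255.255)
Public (not in any RFC 1918 range)


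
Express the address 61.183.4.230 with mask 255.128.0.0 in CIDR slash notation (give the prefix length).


Binary: 11111111.10000000.00000000.00000000
Count leading 1s
Prefix: /9


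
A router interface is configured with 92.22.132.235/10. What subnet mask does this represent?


/10 means 10 network bits, 22 host bits
Binary: 11111111110000000000000000000000
Mask: 255.192.0.0


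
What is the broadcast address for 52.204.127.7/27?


Network: 52.204.127.0/27
Host bits = 5
Set all host bits to 1:
Broadcast: 52.204.127.31


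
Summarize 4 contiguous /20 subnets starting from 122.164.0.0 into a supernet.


Original prefix: /20
Number of subnets: 4 = 2^2
New prefix = 20 - 2 = 18
Supernet: 122.164.0.0/18


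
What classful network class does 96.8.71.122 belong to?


First octet: 96
Binary: 01100000
0xxxxxxx -> Class A (1-126)
Class A, default mask 255.0.0.0 (/8)


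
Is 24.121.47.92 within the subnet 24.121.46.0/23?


Subnet network: 24.121.46.0
Test IP AND mask: 24.121.46.0
Yes, 24.121.47.92 is in 24.121.46.0/23


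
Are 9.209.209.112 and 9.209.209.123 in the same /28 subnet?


Mask: 255.255.255.240
9.209.209.112 AND mask = 9.209.209.112
9.209.209.123 AND mask = 9.209.209.112
Yes, same subnet (9.209.209.112)


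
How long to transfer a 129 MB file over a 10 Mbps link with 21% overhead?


Effective throughput = 10 * (1 - 21/100) = 7.9 Mbps
File size in Mb = 129 * 8 = 1032 Mb
Time = 1032 / 7.9
Time = 130.6329 seconds


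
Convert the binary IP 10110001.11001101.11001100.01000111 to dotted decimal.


10110001 = 177
11001101 = 205
11001100 = 204
01000111 = 71
IP: 177.205.204.71


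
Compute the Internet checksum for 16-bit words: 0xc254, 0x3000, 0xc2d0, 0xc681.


Sum all words (with carry folding):
+ 0xc254 = 0xc254
+ 0x3000 = 0xf254
+ 0xc2d0 = 0xb525
+ 0xc681 = 0x7ba7
One's complement: ~0x7ba7
Checksum = 0x8458


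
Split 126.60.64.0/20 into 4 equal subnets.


New prefix = 20 + 2 = 22
Each subnet has 1024 addresses
  126.60.64.0/22
  126.60.68.0/22
  126.60.72.0/22
  126.60.76.0/22
Subnets: 126.60.64.0/22, 126.60.68.0/22, 126.60.72.0/22, 126.60.76.0/22


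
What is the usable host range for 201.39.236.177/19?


Network: 201.39.224.0
Broadcast: 201.39.255.255
First usable = network + 1
Last usable = broadcast - 1
Range: 201.39.224.1 to 201.39.255.254


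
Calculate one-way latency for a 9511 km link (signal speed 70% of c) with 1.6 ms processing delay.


Speed = 0.7 * 3e5 km/s = 210000 km/s
Propagation delay = 9511 / 210000 = 0.0453 s = 45.2905 ms
Processing delay = 1.6 ms
Total one-way latency = 46.8905 ms


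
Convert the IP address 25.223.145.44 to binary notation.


25 = 00011001
223 = 11011111
145 = 10010001
44 = 00101100
Binary: 00011001.11011111.10010001.00101100


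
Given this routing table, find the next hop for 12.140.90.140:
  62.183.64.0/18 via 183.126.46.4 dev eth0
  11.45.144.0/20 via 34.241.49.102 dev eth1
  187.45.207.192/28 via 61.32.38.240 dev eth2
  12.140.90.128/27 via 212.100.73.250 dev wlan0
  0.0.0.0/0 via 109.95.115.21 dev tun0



Longest prefix match for 12.140.90.140:
  /18 62.183.64.0: no
  /20 11.45.144.0: no
  /28 187.45.207.192: no
  /27 12.140.90.128: MATCH
  /0 0.0.0.0: MATCH
Selected: next-hop 212.100.73.250 via wlan0 (matched /27)


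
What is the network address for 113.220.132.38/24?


IP:   01110001.11011100.10000100.00100110
Mask: 11111111.11111111.11111111.00000000
AND operation:
Net:  01110001.11011100.10000100.00000000
Network: 113.220.132.0/24


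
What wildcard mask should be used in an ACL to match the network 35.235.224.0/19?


Subnet mask: 255.255.224.0
Wildcard = 255.255.255.255 - subnet mask
255 - 255 = 0
255 - 255 = 0
255 - 224 = 31
255 - 0 = 255
Wildcard: 0.0.31.255


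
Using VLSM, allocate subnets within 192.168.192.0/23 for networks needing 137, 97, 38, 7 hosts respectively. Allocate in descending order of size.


137 hosts -> /24 (254 usable): 192.168.192.0/24
97 hosts -> /25 (126 usable): 192.168.193.0/25
38 hosts -> /26 (62 usable): 192.168.193.128/26
7 hosts -> /28 (14 usable): 192.168.193.192/28
Allocation: 192.168.192.0/24 (137 hosts, 254 usable); 192.168.193.0/25 (97 hosts, 126 usable); 192.168.193.128/26 (38 hosts, 62 usable); 192.168.193.192/28 (7 hosts, 14 usable)


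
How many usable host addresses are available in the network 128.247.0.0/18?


Host bits = 32 - 18 = 14
Total addresses = 2^14 = 16384
Usable = total - 2 (network and broadcast)
Usable hosts: 16382


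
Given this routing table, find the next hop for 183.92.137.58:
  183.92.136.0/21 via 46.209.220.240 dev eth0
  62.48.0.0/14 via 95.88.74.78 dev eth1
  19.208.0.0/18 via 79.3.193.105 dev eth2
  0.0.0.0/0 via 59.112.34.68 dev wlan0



Longest prefix match for 183.92.137.58:
  /21 183.92.136.0: MATCH
  /14 62.48.0.0: no
  /18 19.208.0.0: no
  /0 0.0.0.0: MATCH
Selected: next-hop 46.209.220.240 via eth0 (matched /21)


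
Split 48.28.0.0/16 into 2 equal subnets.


New prefix = 16 + 1 = 17
Each subnet has 32768 addresses
  48.28.0.0/17
  48.28.128.0/17
Subnets: 48.28.0.0/17, 48.28.128.0/17


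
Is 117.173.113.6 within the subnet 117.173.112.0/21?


Subnet network: 117.173.112.0
Test IP AND mask: 117.173.112.0
Yes, 117.173.113.6 is in 117.173.112.0/21


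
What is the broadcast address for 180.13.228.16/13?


Network: 180.8.0.0/13
Host bits = 19
Set all host bits to 1:
Broadcast: 180.15.255.255


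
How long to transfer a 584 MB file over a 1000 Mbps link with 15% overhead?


Effective throughput = 1000 * (1 - 15/100) = 850 Mbps
File size in Mb = 584 * 8 = 4672 Mb
Time = 4672 / 850
Time = 5.4965 seconds


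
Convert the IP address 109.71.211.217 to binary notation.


109 = 01101101
71 = 01000111
211 = 11010011
217 = 11011001
Binary: 01101101.01000111.11010011.11011001


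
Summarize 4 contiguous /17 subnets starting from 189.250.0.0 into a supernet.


Original prefix: /17
Number of subnets: 4 = 2^2
New prefix = 17 - 2 = 15
Supernet: 189.250.0.0/15


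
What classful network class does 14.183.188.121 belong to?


First octet: 14
Binary: 00001110
0xxxxxxx -> Class A (1-126)
Class A, default mask 255.0.0.0 (/8)


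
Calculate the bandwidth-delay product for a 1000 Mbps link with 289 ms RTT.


BDP = bandwidth * RTT
= 1000 Mbps * 289 ms
= 1000 * 1e6 * 289 / 1000 bits
= 289000000 bits
= 36125000 bytes
= 35278.3203 KB
BDP = 289000000 bits (36125000 bytes)


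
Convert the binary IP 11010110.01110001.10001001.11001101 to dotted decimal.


11010110 = 214
01110001 = 113
10001001 = 137
11001101 = 205
IP: 214.113.137.205


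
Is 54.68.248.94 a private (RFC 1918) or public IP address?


RFC 1918 private ranges:
  10.0.0.0/8 (10.0.0.0 - 10.255.255.255)
  172.16.0.0/12 (172.16.0.0 - 172.31.255.255)
  192.168.0.0/16 (192.168.0.0 - 192.168.255.255)
Public (not in any RFC 1918 range)


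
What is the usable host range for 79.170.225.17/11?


Network: 79.160.0.0
Broadcast: 79.191.255.255
First usable = network + 1
Last usable = broadcast - 1
Range: 79.160.0.1 to 79.191.255.254


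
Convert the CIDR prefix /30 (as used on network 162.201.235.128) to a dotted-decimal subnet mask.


/30 means 30 network bits, 2 host bits
Binary: 11111111111111111111111111111100
Mask: 255.255.255.252


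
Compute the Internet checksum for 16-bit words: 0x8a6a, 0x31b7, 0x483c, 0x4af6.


Sum all words (with carry folding):
+ 0x8a6a = 0x8a6a
+ 0x31b7 = 0xbc21
+ 0x483c = 0x045e
+ 0x4af6 = 0x4f54
One's complement: ~0x4f54
Checksum = 0xb0ab


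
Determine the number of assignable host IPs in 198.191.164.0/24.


Host bits = 32 - 24 = 8
Total addresses = 2^8 = 256
Usable = total - 2 (network and broadcast)
Usable hosts: 254


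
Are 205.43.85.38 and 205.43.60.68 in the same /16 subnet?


Mask: 255.255.0.0
205.43.85.38 AND mask = 205.43.0.0
205.43.60.68 AND mask = 205.43.0.0
Yes, same subnet (205.43.0.0)


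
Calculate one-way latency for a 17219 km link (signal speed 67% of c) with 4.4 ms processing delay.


Speed = 0.67 * 3e5 km/s = 201000 km/s
Propagation delay = 17219 / 201000 = 0.0857 s = 85.6667 ms
Processing delay = 4.4 ms
Total one-way latency = 90.0667 ms


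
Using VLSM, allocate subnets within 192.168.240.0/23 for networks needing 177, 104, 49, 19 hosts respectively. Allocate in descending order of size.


177 hosts -> /24 (254 usable): 192.168.240.0/24
104 hosts -> /25 (126 usable): 192.168.241.0/25
49 hosts -> /26 (62 usable): 192.168.241.128/26
19 hosts -> /27 (30 usable): 192.168.241.192/27
Allocation: 192.168.240.0/24 (177 hosts, 254 usable); 192.168.241.0/25 (104 hosts, 126 usable); 192.168.241.128/26 (49 hosts, 62 usable); 192.168.241.192/27 (19 hosts, 30 usable)


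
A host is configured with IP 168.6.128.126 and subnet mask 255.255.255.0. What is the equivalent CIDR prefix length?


Binary: 11111111.11111111.11111111.00000000
Count leading 1s
Prefix: /24


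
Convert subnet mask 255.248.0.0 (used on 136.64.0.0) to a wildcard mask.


Subnet mask: 255.248.0.0
Wildcard = 255.255.255.255 - subnet mask
255 - 255 = 0
255 - 248 = 7
255 - 0 = 255
255 - 0 = 255
Wildcard: 0.7.255.255


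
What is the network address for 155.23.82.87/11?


IP:   10011011.00010111.01010010.01010111
Mask: 11111111.11100000.00000000.00000000
AND operation:
Net:  10011011.00000000.00000000.00000000
Network: 155.0.0.0/11


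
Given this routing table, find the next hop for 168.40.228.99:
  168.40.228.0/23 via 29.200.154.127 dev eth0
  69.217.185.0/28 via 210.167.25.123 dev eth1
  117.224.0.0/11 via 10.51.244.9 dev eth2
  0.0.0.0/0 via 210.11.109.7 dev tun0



Longest prefix match for 168.40.228.99:
  /23 168.40.228.0: MATCH
  /28 69.217.185.0: no
  /11 117.224.0.0: no
  /0 0.0.0.0: MATCH
Selected: next-hop 29.200.154.127 via eth0 (matched /23)


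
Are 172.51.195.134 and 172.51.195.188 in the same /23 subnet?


Mask: 255.255.254.0
172.51.195.134 AND mask = 172.51.194.0
172.51.195.188 AND mask = 172.51.194.0
Yes, same subnet (172.51.194.0)


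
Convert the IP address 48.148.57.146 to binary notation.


48 = 00110000
148 = 10010100
57 = 00111001
146 = 10010010
Binary: 00110000.10010100.00111001.10010010


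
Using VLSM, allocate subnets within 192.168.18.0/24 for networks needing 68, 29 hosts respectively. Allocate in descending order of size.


68 hosts -> /25 (126 usable): 192.168.18.0/25
29 hosts -> /27 (30 usable): 192.168.18.128/27
Allocation: 192.168.18.0/25 (68 hosts, 126 usable); 192.168.18.128/27 (29 hosts, 30 usable)


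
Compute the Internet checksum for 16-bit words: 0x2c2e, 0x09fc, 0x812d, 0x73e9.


Sum all words (with carry folding):
+ 0x2c2e = 0x2c2e
+ 0x09fc = 0x362a
+ 0x812d = 0xb757
+ 0x73e9 = 0x2b41
One's complement: ~0x2b41
Checksum = 0xd4be


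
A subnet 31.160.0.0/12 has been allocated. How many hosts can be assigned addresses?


Host bits = 32 - 12 = 20
Total addresses = 2^20 = 1048576
Usable = total - 2 (network and broadcast)
Usable hosts: 1048574


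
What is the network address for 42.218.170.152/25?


IP:   00101010.11011010.10101010.10011000
Mask: 11111111.11111111.11111111.10000000
AND operation:
Net:  00101010.11011010.10101010.10000000
Network: 42.218.170.128/25


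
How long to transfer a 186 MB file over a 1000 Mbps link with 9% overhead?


Effective throughput = 1000 * (1 - 9/100) = 910 Mbps
File size in Mb = 186 * 8 = 1488 Mb
Time = 1488 / 910
Time = 1.6352 seconds


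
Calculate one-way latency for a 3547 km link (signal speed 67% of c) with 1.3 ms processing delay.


Speed = 0.67 * 3e5 km/s = 201000 km/s
Propagation delay = 3547 / 201000 = 0.0176 s = 17.6468 ms
Processing delay = 1.3 ms
Total one-way latency = 18.9468 ms


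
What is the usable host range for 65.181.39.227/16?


Network: 65.181.0.0
Broadcast: 65.181.255.255
First usable = network + 1
Last usable = broadcast - 1
Range: 65.181.0.1 to 65.181.255.254


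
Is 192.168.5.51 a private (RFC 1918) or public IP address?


RFC 1918 private ranges:
  10.0.0.0/8 (10.0.0.0 - 10.255.255.255)
  172.16.0.0/12 (172.16.0.0 - 172.31.255.255)
  192.168.0.0/16 (192.168.0.0 - 192.168.255.255)
Private (in 192.168.0.0/16)


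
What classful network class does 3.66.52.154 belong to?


First octet: 3
Binary: 00000011
0xxxxxxx -> Class A (1-126)
Class A, default mask 255.0.0.0 (/8)


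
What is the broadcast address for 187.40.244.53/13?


Network: 187.40.0.0/13
Host bits = 19
Set all host bits to 1:
Broadcast: 187.47.255.255


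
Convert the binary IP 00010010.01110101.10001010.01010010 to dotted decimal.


00010010 = 18
01110101 = 117
10001010 = 138
01010010 = 82
IP: 18.117.138.82


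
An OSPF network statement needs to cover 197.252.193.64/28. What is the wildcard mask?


Subnet mask: 255.255.255.240
Wildcard = 255.255.255.255 - subnet mask
255 - 255 = 0
255 - 255 = 0
255 - 255 = 0
255 - 240 = 15
Wildcard: 0.0.0.15


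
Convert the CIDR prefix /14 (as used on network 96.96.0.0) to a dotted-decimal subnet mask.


/14 means 14 network bits, 18 host bits
Binary: 11111111111111000000000000000000
Mask: 255.252.0.0


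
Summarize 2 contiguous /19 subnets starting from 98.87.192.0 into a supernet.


Original prefix: /19
Number of subnets: 2 = 2^1
New prefix = 19 - 1 = 18
Supernet: 98.87.192.0/18


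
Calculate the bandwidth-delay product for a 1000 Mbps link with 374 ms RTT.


BDP = bandwidth * RTT
= 1000 Mbps * 374 ms
= 1000 * 1e6 * 374 / 1000 bits
= 374000000 bits
= 46750000 bytes
= 45654.2969 KB
BDP = 374000000 bits (46750000 bytes)


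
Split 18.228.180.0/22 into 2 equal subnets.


New prefix = 22 + 1 = 23
Each subnet has 512 addresses
  18.228.180.0/23
  18.228.182.0/23
Subnets: 18.228.180.0/23, 18.228.182.0/23


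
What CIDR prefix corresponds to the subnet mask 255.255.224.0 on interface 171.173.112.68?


Binary: 11111111.11111111.11100000.00000000
Count leading 1s
Prefix: /19


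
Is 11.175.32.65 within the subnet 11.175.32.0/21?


Subnet network: 11.175.32.0
Test IP AND mask: 11.175.32.0
Yes, 11.175.32.65 is in 11.175.32.0/21


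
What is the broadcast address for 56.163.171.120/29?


Network: 56.163.171.120/29
Host bits = 3
Set all host bits to 1:
Broadcast: 56.163.171.127


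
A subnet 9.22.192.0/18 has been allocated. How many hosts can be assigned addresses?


Host bits = 32 - 18 = 14
Total addresses = 2^14 = 16384
Usable = total - 2 (network and broadcast)
Usable hosts: 16382


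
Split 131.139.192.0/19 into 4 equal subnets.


New prefix = 19 + 2 = 21
Each subnet has 2048 addresses
  131.139.192.0/21
  131.139.200.0/21
  131.139.208.0/21
  131.139.216.0/21
Subnets: 131.139.192.0/21, 131.139.200.0/21, 131.139.208.0/21, 131.139.216.0/21


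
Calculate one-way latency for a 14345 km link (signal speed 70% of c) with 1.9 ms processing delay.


Speed = 0.7 * 3e5 km/s = 210000 km/s
Propagation delay = 14345 / 210000 = 0.0683 s = 68.3095 ms
Processing delay = 1.9 ms
Total one-way latency = 70.2095 ms


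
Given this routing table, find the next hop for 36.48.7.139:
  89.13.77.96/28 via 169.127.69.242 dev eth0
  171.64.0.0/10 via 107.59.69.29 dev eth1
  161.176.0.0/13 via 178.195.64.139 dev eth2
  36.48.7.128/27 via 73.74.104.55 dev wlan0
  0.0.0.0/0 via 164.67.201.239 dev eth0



Longest prefix match for 36.48.7.139:
  /28 89.13.77.96: no
  /10 171.64.0.0: no
  /13 161.176.0.0: no
  /27 36.48.7.128: MATCH
  /0 0.0.0.0: MATCH
Selected: next-hop 73.74.104.55 via wlan0 (matched /27)


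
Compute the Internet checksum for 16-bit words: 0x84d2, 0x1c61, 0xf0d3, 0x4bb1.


Sum all words (with carry folding):
+ 0x84d2 = 0x84d2
+ 0x1c61 = 0xa133
+ 0xf0d3 = 0x9207
+ 0x4bb1 = 0xddb8
One's complement: ~0xddb8
Checksum = 0x2247


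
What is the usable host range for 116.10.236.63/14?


Network: 116.8.0.0
Broadcast: 116.11.255.255
First usable = network + 1
Last usable = broadcast - 1
Range: 116.8.0.1 to 116.11.255.254


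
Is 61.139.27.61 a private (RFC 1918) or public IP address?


RFC 1918 private ranges:
  10.0.0.0/8 (10.0.0.0 - 10.255.255.255)
  172.16.0.0/12 (172.16.0.0 - 172.31.255.255)
  192.168.0.0/16 (192.168.0.0 - 192.168.255.255)
Public (not in any RFC 1918 range)


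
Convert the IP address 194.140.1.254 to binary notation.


194 = 11000010
140 = 10001100
1 = 00000001
254 = 11111110
Binary: 11000010.10001100.00000001.11111110


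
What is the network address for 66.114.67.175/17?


IP:   01000010.01110010.01000011.10101111
Mask: 11111111.11111111.10000000.00000000
AND operation:
Net:  01000010.01110010.00000000.00000000
Network: 66.114.0.0/17


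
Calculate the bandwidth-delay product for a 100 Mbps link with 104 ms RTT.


BDP = bandwidth * RTT
= 100 Mbps * 104 ms
= 100 * 1e6 * 104 / 1000 bits
= 10400000 bits
= 1300000 bytes
= 1269.5312 KB
BDP = 10400000 bits (1300000 bytes)


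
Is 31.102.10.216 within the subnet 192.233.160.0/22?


Subnet network: 192.233.160.0
Test IP AND mask: 31.102.8.0
No, 31.102.10.216 is not in 192.233.160.0/22


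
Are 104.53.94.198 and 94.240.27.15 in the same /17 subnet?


Mask: 255.255.128.0
104.53.94.198 AND mask = 104.53.0.0
94.240.27.15 AND mask = 94.240.0.0
No, different subnets (104.53.0.0 vs 94.240.0.0)


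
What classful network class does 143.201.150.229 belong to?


First octet: 143
Binary: 10001111
10xxxxxx -> Class B (128-191)
Class B, default mask 255.255.0.0 (/16)


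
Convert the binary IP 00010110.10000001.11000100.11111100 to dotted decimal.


00010110 = 22
10000001 = 129
11000100 = 196
11111100 = 252
IP: 22.129.196.252


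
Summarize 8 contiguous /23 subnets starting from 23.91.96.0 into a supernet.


Original prefix: /23
Number of subnets: 8 = 2^3
New prefix = 23 - 3 = 20
Supernet: 23.91.96.0/20


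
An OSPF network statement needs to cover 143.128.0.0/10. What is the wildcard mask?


Subnet mask: 255.192.0.0
Wildcard = 255.255.255.255 - subnet mask
255 - 255 = 0
255 - 192 = 63
255 - 0 = 255
255 - 0 = 255
Wildcard: 0.63.255.255


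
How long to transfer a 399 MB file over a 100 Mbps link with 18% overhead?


Effective throughput = 100 * (1 - 18/100) = 82 Mbps
File size in Mb = 399 * 8 = 3192 Mb
Time = 3192 / 82
Time = 38.9268 seconds


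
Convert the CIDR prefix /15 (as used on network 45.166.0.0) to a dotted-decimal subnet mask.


/15 means 15 network bits, 17 host bits
Binary: 11111111111111100000000000000000
Mask: 255.254.0.0


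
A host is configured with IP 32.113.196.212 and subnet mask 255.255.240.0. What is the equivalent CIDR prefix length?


Binary: 11111111.11111111.11110000.00000000
Count leading 1s
Prefix: /20


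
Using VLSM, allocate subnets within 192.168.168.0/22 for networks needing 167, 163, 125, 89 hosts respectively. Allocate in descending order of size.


167 hosts -> /24 (254 usable): 192.168.168.0/24
163 hosts -> /24 (254 usable): 192.168.169.0/24
125 hosts -> /25 (126 usable): 192.168.170.0/25
89 hosts -> /25 (126 usable): 192.168.170.128/25
Allocation: 192.168.168.0/24 (167 hosts, 254 usable); 192.168.169.0/24 (163 hosts, 254 usable); 192.168.170.0/25 (125 hosts, 126 usable); 192.168.170.128/25 (89 hosts, 126 usable)


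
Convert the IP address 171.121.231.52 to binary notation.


171 = 10101011
121 = 01111001
231 = 11100111
52 = 00110100
Binary: 10101011.01111001.11100111.00110100


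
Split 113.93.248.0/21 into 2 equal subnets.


New prefix = 21 + 1 = 22
Each subnet has 1024 addresses
  113.93.248.0/22
  113.93.252.0/22
Subnets: 113.93.248.0/22, 113.93.252.0/22


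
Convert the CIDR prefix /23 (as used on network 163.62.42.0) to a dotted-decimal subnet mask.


/23 means 23 network bits, 9 host bits
Binary: 11111111111111111111111000000000
Mask: 255.255.254.0


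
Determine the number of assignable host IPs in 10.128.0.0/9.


Host bits = 32 - 9 = 23
Total addresses = 2^23 = 8388608
Usable = total - 2 (network and broadcast)
Usable hosts: 8388606


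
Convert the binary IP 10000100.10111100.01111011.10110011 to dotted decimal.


10000100 = 132
10111100 = 188
01111011 = 123
10110011 = 179
IP: 132.188.123.179


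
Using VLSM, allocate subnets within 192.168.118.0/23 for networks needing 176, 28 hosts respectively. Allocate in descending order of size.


176 hosts -> /24 (254 usable): 192.168.118.0/24
28 hosts -> /27 (30 usable): 192.168.119.0/27
Allocation: 192.168.118.0/24 (176 hosts, 254 usable); 192.168.119.0/27 (28 hosts, 30 usable)


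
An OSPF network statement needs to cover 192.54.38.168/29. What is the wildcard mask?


Subnet mask: 255.255.255.248
Wildcard = 255.255.255.255 - subnet mask
255 - 255 = 0
255 - 255 = 0
255 - 255 = 0
255 - 248 = 7
Wildcard: 0.0.0.7


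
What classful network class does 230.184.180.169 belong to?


First octet: 230
Binary: 11100110
1110xxxx -> Class D (224-239)
Class D (multicast), default mask N/A


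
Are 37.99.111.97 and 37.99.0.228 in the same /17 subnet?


Mask: 255.255.128.0
37.99.111.97 AND mask = 37.99.0.0
37.99.0.228 AND mask = 37.99.0.0
Yes, same subnet (37.99.0.0)


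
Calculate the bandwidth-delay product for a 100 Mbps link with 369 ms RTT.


BDP = bandwidth * RTT
= 100 Mbps * 369 ms
= 100 * 1e6 * 369 / 1000 bits
= 36900000 bits
= 4612500 bytes
= 4504.3945 KB
BDP = 36900000 bits (4612500 bytes)


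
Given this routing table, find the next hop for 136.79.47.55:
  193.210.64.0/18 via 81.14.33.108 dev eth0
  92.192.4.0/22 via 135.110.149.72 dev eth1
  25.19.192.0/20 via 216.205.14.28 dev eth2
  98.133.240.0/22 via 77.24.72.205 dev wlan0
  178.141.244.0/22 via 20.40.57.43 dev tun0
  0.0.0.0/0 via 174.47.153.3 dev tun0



Longest prefix match for 136.79.47.55:
  /18 193.210.64.0: no
  /22 92.192.4.0: no
  /20 25.19.192.0: no
  /22 98.133.240.0: no
  /22 178.141.244.0: no
  /0 0.0.0.0: MATCH
Selected: next-hop 174.47.153.3 via tun0 (matched /0)


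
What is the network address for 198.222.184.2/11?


IP:   11000110.11011110.10111000.00000010
Mask: 11111111.11100000.00000000.00000000
AND operation:
Net:  11000110.11000000.00000000.00000000
Network: 198.192.0.0/11


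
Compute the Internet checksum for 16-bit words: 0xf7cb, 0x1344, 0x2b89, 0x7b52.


Sum all words (with carry folding):
+ 0xf7cb = 0xf7cb
+ 0x1344 = 0x0b10
+ 0x2b89 = 0x3699
+ 0x7b52 = 0xb1eb
One's complement: ~0xb1eb
Checksum = 0x4e14


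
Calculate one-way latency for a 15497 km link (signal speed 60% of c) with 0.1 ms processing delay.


Speed = 0.6 * 3e5 km/s = 180000 km/s
Propagation delay = 15497 / 180000 = 0.0861 s = 86.0944 ms
Processing delay = 0.1 ms
Total one-way latency = 86.1944 ms


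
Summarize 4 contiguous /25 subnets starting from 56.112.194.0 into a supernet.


Original prefix: /25
Number of subnets: 4 = 2^2
New prefix = 25 - 2 = 23
Supernet: 56.112.194.0/23


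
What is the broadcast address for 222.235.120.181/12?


Network: 222.224.0.0/12
Host bits = 20
Set all host bits to 1:
Broadcast: 222.239.255.255


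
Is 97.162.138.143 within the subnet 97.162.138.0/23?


Subnet network: 97.162.138.0
Test IP AND mask: 97.162.138.0
Yes, 97.162.138.143 is in 97.162.138.0/23


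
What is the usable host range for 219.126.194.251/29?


Network: 219.126.194.248
Broadcast: 219.126.194.255
First usable = network + 1
Last usable = broadcast - 1
Range: 219.126.194.249 to 219.126.194.254


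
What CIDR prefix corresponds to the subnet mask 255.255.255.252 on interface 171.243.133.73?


Binary: 11111111.11111111.11111111.11111100
Count leading 1s
Prefix: /30


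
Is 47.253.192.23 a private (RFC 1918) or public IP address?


RFC 1918 private ranges:
  10.0.0.0/8 (10.0.0.0 - 10.255.255.255)
  172.16.0.0/12 (172.16.0.0 - 172.31.255.255)
  192.168.0.0/16 (192.168.0.0 - 192.168.255.255)
Public (not in any RFC 1918 range)


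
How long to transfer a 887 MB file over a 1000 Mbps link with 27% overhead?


Effective throughput = 1000 * (1 - 27/100) = 730 Mbps
File size in Mb = 887 * 8 = 7096 Mb
Time = 7096 / 730
Time = 9.7205 seconds


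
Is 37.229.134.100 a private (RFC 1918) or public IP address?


RFC 1918 private ranges:
  10.0.0.0/8 (10.0.0.0 - 10.255.255.255)
  172.16.0.0/12 (172.16.0.0 - 172.31.255.255)
  192.168.0.0/16 (192.168.0.0 - 192.168.255.255)
Public (not in any RFC 1918 range)


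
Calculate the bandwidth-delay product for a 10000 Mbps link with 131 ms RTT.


BDP = bandwidth * RTT
= 10000 Mbps * 131 ms
= 10000 * 1e6 * 131 / 1000 bits
= 1310000000 bits
= 163750000 bytes
= 159912.1094 KB
BDP = 1310000000 bits (163750000 bytes)


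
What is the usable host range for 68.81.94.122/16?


Network: 68.81.0.0
Broadcast: 68.81.255.255
First usable = network + 1
Last usable = broadcast - 1
Range: 68.81.0.1 to 68.81.255.254


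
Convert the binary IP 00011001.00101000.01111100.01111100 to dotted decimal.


00011001 = 25
00101000 = 40
01111100 = 124
01111100 = 124
IP: 25.40.124.124


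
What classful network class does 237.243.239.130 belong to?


First octet: 237
Binary: 11101101
1110xxxx -> Class D (224-239)
Class D (multicast), default mask N/A


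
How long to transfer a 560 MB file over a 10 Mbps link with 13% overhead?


Effective throughput = 10 * (1 - 13/100) = 8.7 Mbps
File size in Mb = 560 * 8 = 4480 Mb
Time = 4480 / 8.7
Time = 514.9425 seconds


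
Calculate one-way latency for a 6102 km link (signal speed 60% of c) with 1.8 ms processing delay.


Speed = 0.6 * 3e5 km/s = 180000 km/s
Propagation delay = 6102 / 180000 = 0.0339 s = 33.9 ms
Processing delay = 1.8 ms
Total one-way latency = 35.7 ms


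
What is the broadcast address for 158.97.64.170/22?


Network: 158.97.64.0/22
Host bits = 10
Set all host bits to 1:
Broadcast: 158.97.67.255


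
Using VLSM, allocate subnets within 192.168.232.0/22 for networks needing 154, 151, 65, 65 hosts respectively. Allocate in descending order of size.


154 hosts -> /24 (254 usable): 192.168.232.0/24
151 hosts -> /24 (254 usable): 192.168.233.0/24
65 hosts -> /25 (126 usable): 192.168.234.0/25
65 hosts -> /25 (126 usable): 192.168.234.128/25
Allocation: 192.168.232.0/24 (154 hosts, 254 usable); 192.168.233.0/24 (151 hosts, 254 usable); 192.168.234.0/25 (65 hosts, 126 usable); 192.168.234.128/25 (65 hosts, 126 usable)


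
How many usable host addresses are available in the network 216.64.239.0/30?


Host bits = 32 - 30 = 2
Total addresses = 2^2 = 4
Usable = total - 2 (network and broadcast)
Usable hosts: 2


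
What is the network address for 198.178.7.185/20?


IP:   11000110.10110010.00000111.10111001
Mask: 11111111.11111111.11110000.00000000
AND operation:
Net:  11000110.10110010.00000000.00000000
Network: 198.178.0.0/20


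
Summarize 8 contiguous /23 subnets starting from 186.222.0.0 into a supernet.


Original prefix: /23
Number of subnets: 8 = 2^3
New prefix = 23 - 3 = 20
Supernet: 186.222.0.0/20


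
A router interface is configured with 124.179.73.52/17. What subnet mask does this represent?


/17 means 17 network bits, 15 host bits
Binary: 11111111111111111000000000000000
Mask: 255.255.128.0


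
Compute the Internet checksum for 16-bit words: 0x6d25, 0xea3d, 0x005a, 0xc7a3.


Sum all words (with carry folding):
+ 0x6d25 = 0x6d25
+ 0xea3d = 0x5763
+ 0x005a = 0x57bd
+ 0xc7a3 = 0x1f61
One's complement: ~0x1f61
Checksum = 0xe09e


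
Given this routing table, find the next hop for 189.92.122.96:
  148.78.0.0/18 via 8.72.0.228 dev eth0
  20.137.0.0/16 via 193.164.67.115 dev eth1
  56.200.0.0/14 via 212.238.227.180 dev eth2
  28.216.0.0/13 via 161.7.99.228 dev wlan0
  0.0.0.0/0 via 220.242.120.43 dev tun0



Longest prefix match for 189.92.122.96:
  /18 148.78.0.0: no
  /16 20.137.0.0: no
  /14 56.200.0.0: no
  /13 28.216.0.0: no
  /0 0.0.0.0: MATCH
Selected: next-hop 220.242.120.43 via tun0 (matched /0)


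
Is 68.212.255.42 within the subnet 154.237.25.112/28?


Subnet network: 154.237.25.112
Test IP AND mask: 68.212.255.32
No, 68.212.255.42 is not in 154.237.25.112/28


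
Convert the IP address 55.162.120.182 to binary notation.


55 = 00110111
162 = 10100010
120 = 01111000
182 = 10110110
Binary: 00110111.10100010.01111000.10110110


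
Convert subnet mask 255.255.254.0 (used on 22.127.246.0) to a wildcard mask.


Subnet mask: 255.255.254.0
Wildcard = 255.255.255.255 - subnet mask
255 - 255 = 0
255 - 255 = 0
255 - 254 = 1
255 - 0 = 255
Wildcard: 0.0.1.255


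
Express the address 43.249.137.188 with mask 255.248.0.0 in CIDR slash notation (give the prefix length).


Binary: 11111111.11111000.00000000.00000000
Count leading 1s
Prefix: /13


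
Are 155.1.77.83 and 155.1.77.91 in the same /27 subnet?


Mask: 255.255.255.224
155.1.77.83 AND mask = 155.1.77.64
155.1.77.91 AND mask = 155.1.77.64
Yes, same subnet (155.1.77.64)


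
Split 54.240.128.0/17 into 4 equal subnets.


New prefix = 17 + 2 = 19
Each subnet has 8192 addresses
  54.240.128.0/19
  54.240.160.0/19
  54.240.192.0/19
  54.240.224.0/19
Subnets: 54.240.128.0/19, 54.240.160.0/19, 54.240.192.0/19, 54.240.224.0/19


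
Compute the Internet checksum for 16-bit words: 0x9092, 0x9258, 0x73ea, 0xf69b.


Sum all words (with carry folding):
+ 0x9092 = 0x9092
+ 0x9258 = 0x22eb
+ 0x73ea = 0x96d5
+ 0xf69b = 0x8d71
One's complement: ~0x8d71
Checksum = 0x728e


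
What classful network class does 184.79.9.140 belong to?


First octet: 184
Binary: 10111000
10xxxxxx -> Class B (128-191)
Class B, default mask 255.255.0.0 (/16)


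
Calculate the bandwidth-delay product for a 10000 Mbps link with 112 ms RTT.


BDP = bandwidth * RTT
= 10000 Mbps * 112 ms
= 10000 * 1e6 * 112 / 1000 bits
= 1120000000 bits
= 140000000 bytes
= 136718.75 KB
BDP = 1120000000 bits (140000000 bytes)


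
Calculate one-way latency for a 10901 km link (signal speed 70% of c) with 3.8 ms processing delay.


Speed = 0.7 * 3e5 km/s = 210000 km/s
Propagation delay = 10901 / 210000 = 0.0519 s = 51.9095 ms
Processing delay = 3.8 ms
Total one-way latency = 55.7095 ms


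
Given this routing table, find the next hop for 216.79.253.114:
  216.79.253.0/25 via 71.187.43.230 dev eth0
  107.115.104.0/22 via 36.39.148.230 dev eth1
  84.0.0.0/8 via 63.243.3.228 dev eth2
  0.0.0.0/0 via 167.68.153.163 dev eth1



Longest prefix match for 216.79.253.114:
  /25 216.79.253.0: MATCH
  /22 107.115.104.0: no
  /8 84.0.0.0: no
  /0 0.0.0.0: MATCH
Selected: next-hop 71.187.43.230 via eth0 (matched /25)


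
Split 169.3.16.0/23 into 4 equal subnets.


New prefix = 23 + 2 = 25
Each subnet has 128 addresses
  169.3.16.0/25
  169.3.16.128/25
  169.3.17.0/25
  169.3.17.128/25
Subnets: 169.3.16.0/25, 169.3.16.128/25, 169.3.17.0/25, 169.3.17.128/25


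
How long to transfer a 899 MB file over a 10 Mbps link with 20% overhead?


Effective throughput = 10 * (1 - 20/100) = 8 Mbps
File size in Mb = 899 * 8 = 7192 Mb
Time = 7192 / 8
Time = 899 seconds


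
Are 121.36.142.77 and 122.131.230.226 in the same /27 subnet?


Mask: 255.255.255.224
121.36.142.77 AND mask = 121.36.142.64
122.131.230.226 AND mask = 122.131.230.224
No, different subnets (121.36.142.64 vs 122.131.230.224)


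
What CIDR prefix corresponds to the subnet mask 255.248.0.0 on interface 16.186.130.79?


Binary: 11111111.11111000.00000000.00000000
Count leading 1s
Prefix: /13


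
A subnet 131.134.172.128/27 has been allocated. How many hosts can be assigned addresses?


Host bits = 32 - 27 = 5
Total addresses = 2^5 = 32
Usable = total - 2 (network and broadcast)
Usable hosts: 30


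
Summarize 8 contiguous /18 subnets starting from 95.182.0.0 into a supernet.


Original prefix: /18
Number of subnets: 8 = 2^3
New prefix = 18 - 3 = 15
Supernet: 95.182.0.0/15


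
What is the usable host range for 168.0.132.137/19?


Network: 168.0.128.0
Broadcast: 168.0.159.255
First usable = network + 1
Last usable = broadcast - 1
Range: 168.0.128.1 to 168.0.159.254


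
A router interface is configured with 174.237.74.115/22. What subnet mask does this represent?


/22 means 22 network bits, 10 host bits
Binary: 11111111111111111111110000000000
Mask: 255.255.252.0


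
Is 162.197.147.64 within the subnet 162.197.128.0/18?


Subnet network: 162.197.128.0
Test IP AND mask: 162.197.128.0
Yes, 162.197.147.64 is in 162.197.128.0/18


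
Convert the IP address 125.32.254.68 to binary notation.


125 = 01111101
32 = 00100000
254 = 11111110
68 = 01000100
Binary: 01111101.00100000.11111110.01000100


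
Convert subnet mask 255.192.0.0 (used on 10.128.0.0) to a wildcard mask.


Subnet mask: 255.192.0.0
Wildcard = 255.255.255.255 - subnet mask
255 - 255 = 0
255 - 192 = 63
255 - 0 = 255
255 - 0 = 255
Wildcard: 0.63.255.255


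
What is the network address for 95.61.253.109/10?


IP:   01011111.00111101.11111101.01101101
Mask: 11111111.11000000.00000000.00000000
AND operation:
Net:  01011111.00000000.00000000.00000000
Network: 95.0.0.0/10


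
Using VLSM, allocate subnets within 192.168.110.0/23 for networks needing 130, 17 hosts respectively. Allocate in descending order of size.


130 hosts -> /24 (254 usable): 192.168.110.0/24
17 hosts -> /27 (30 usable): 192.168.111.0/27
Allocation: 192.168.110.0/24 (130 hosts, 254 usable); 192.168.111.0/27 (17 hosts, 30 usable)


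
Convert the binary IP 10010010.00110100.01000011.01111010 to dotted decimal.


10010010 = 146
00110100 = 52
01000011 = 67
01111010 = 122
IP: 146.52.67.122


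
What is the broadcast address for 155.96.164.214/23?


Network: 155.96.164.0/23
Host bits = 9
Set all host bits to 1:
Broadcast: 155.96.165.255


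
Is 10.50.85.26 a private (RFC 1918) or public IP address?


RFC 1918 private ranges:
  10.0.0.0/8 (10.0.0.0 - 10.255.255.255)
  172.16.0.0/12 (172.16.0.0 - 172.31.255.255)
  192.168.0.0/16 (192.168.0.0 - 192.168.255.255)
Private (in 10.0.0.0/8)


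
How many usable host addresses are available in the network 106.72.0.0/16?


Host bits = 32 - 16 = 16
Total addresses = 2^16 = 65536
Usable = total - 2 (network and broadcast)
Usable hosts: 65534


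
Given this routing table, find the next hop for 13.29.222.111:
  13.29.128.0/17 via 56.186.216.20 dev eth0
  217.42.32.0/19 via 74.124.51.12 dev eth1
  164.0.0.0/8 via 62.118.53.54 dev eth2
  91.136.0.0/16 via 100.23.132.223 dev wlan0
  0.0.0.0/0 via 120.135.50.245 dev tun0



Longest prefix match for 13.29.222.111:
  /17 13.29.128.0: MATCH
  /19 217.42.32.0: no
  /8 164.0.0.0: no
  /16 91.136.0.0: no
  /0 0.0.0.0: MATCH
Selected: next-hop 56.186.216.20 via eth0 (matched /17)


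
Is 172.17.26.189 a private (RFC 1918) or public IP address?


RFC 1918 private ranges:
  10.0.0.0/8 (10.0.0.0 - 10.255.255.255)
  172.16.0.0/12 (172.16.0.0 - 172.31.255.255)
  192.168.0.0/16 (192.168.0.0 - 192.168.255.255)
Private (in 172.16.0.0/12)


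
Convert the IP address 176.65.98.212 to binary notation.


176 = 10110000
65 = 01000001
98 = 01100010
212 = 11010100
Binary: 10110000.01000001.01100010.11010100
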